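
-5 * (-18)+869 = 959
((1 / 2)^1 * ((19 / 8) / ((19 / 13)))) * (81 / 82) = 1053 / 1312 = 0.80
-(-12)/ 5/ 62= 6/ 155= 0.04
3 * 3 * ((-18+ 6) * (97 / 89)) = -10476 / 89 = -117.71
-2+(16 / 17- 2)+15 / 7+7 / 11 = -366 / 1309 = -0.28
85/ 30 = 2.83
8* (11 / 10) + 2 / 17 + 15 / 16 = 13403 / 1360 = 9.86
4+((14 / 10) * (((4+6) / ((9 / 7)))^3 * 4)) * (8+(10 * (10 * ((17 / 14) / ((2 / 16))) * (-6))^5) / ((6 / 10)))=-15074383233023892414788 / 5103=-2954023757206328123.61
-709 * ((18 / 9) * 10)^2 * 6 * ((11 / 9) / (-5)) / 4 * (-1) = -311960 / 3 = -103986.67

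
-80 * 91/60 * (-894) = 108472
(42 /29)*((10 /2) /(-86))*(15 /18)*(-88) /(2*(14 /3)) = 825 /1247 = 0.66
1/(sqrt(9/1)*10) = 1/30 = 0.03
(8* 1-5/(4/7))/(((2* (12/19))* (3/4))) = -19/24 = -0.79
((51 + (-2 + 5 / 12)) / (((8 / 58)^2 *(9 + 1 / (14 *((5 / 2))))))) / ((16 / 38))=331644145 / 485376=683.27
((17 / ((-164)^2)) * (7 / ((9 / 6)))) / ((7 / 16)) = 34 / 5043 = 0.01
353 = 353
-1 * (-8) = 8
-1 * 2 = -2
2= 2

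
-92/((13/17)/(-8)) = 962.46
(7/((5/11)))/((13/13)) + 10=127/5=25.40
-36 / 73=-0.49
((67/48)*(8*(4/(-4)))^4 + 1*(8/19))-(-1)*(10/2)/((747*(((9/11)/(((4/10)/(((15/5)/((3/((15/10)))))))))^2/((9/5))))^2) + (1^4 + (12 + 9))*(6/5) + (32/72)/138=28718982401892971702/4999685657540625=5744.16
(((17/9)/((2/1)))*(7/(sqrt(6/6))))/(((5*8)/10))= 119/72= 1.65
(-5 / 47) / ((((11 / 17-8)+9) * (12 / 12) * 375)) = -17 / 98700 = -0.00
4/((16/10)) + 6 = 17/2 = 8.50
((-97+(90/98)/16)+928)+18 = 665661/784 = 849.06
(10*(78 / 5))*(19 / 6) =494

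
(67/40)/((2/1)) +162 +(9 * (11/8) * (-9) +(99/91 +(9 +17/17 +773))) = 6082807/7280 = 835.55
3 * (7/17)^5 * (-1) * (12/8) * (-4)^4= -13.64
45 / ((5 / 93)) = 837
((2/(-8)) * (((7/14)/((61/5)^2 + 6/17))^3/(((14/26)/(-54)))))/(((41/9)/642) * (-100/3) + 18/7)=233530012828125/577785414129547788928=0.00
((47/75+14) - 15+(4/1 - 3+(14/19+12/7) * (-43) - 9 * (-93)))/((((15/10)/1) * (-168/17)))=-31041898/628425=-49.40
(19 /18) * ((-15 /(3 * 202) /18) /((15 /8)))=-19 /24543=-0.00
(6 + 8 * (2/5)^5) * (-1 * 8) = -152048/3125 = -48.66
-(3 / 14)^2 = -9 / 196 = -0.05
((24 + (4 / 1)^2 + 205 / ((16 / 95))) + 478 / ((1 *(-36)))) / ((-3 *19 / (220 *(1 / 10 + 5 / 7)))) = -281479 / 72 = -3909.43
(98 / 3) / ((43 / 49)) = 37.22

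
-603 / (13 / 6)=-3618 / 13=-278.31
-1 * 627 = -627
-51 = -51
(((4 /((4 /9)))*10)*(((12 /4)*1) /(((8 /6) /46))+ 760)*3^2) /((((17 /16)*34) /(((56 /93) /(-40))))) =-2611224 /8959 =-291.46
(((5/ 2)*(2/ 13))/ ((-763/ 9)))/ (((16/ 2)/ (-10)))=225/ 39676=0.01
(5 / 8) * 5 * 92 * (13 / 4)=7475 / 8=934.38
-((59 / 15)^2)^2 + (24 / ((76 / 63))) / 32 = -3674109619 / 15390000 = -238.73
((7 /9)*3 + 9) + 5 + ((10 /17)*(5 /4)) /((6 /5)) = 3457 /204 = 16.95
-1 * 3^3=-27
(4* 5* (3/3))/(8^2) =0.31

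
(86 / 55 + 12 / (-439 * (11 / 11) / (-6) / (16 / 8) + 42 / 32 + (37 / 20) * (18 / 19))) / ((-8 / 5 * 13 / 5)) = -46395355 / 103415884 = -0.45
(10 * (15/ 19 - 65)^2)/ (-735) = -2976800/ 53067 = -56.10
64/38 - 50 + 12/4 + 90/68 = -28419/646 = -43.99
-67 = -67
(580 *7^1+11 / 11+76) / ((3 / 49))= 67571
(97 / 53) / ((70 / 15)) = 291 / 742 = 0.39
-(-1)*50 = 50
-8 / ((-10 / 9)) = 36 / 5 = 7.20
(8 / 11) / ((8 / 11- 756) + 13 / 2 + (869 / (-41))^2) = -26896 / 11077571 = -0.00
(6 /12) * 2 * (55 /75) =11 /15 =0.73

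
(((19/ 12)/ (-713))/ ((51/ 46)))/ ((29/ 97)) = -1843/ 275094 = -0.01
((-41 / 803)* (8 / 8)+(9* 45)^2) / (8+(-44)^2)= 65856017 / 780516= 84.37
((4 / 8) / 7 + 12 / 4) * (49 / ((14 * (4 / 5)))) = 13.44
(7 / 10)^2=49 / 100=0.49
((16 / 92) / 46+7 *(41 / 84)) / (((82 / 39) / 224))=7903532 / 21689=364.40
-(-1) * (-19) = -19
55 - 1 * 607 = -552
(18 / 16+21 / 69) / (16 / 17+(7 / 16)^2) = 143072 / 113367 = 1.26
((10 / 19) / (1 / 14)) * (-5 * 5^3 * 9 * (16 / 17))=-12600000 / 323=-39009.29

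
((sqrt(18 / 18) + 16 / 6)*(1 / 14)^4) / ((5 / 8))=11 / 72030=0.00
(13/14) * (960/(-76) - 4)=-2054/133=-15.44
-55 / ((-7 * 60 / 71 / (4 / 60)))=781 / 1260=0.62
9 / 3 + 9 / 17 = 60 / 17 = 3.53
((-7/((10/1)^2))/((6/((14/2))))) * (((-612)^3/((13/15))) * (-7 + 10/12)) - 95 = -8657871643/65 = -133198025.28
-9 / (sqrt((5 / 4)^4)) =-144 / 25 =-5.76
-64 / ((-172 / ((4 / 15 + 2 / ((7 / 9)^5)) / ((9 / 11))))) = 323610848 / 97564635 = 3.32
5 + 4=9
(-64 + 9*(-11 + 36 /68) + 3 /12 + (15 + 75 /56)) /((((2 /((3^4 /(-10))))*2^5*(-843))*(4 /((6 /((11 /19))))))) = -207529533 /3766568960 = -0.06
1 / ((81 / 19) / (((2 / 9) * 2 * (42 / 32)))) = 133 / 972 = 0.14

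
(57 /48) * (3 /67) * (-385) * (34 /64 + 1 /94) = -17885175 /1612288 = -11.09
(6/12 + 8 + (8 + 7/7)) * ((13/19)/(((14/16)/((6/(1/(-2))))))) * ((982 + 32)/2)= -1581840/19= -83254.74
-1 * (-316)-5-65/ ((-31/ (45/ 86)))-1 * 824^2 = -1809317965/ 2666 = -678663.90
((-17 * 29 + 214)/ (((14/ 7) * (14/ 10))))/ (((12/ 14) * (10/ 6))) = -279/ 4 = -69.75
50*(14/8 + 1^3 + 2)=475/2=237.50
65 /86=0.76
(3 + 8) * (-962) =-10582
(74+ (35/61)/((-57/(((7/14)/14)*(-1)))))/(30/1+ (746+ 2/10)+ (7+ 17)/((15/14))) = 5145985/55534644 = 0.09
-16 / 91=-0.18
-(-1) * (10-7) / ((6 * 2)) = 1 / 4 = 0.25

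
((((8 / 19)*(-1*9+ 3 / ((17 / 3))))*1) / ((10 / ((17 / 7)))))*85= -9792 / 133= -73.62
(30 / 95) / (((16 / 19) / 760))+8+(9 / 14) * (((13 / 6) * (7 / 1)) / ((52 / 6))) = 294.12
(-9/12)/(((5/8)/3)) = -18/5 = -3.60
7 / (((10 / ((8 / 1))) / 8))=224 / 5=44.80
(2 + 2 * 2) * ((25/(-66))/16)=-25/176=-0.14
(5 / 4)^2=25 / 16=1.56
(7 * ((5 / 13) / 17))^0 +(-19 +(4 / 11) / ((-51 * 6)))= -18.00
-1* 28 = -28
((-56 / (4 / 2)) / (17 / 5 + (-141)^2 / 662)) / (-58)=46340 / 3209111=0.01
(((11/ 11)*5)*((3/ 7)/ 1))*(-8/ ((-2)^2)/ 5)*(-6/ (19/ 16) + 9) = -450/ 133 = -3.38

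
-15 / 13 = -1.15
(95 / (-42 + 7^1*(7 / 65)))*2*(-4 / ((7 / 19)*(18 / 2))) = 938600 / 168903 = 5.56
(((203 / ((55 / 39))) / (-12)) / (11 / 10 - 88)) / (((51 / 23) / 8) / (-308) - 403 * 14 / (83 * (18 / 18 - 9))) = 564239312 / 34728450955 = 0.02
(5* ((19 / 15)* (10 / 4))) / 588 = 95 / 3528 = 0.03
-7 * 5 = -35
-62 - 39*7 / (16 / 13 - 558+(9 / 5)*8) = -2168003 / 35254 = -61.50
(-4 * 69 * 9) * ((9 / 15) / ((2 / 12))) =-44712 / 5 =-8942.40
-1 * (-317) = 317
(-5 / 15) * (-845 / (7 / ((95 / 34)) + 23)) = 80275 / 7269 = 11.04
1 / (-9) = -1 / 9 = -0.11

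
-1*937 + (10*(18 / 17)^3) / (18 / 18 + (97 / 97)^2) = -4574321 / 4913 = -931.06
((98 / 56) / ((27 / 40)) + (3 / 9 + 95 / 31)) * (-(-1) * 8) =40112 / 837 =47.92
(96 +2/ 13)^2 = 1562500/ 169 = 9245.56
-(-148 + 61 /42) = 6155 /42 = 146.55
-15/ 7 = -2.14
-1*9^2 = -81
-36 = -36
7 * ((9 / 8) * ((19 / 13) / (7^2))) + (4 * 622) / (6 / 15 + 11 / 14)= 126802673 / 60424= 2098.55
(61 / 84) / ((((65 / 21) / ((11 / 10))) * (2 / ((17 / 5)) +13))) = 1037 / 54600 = 0.02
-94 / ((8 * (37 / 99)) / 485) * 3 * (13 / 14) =-88011495 / 2072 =-42476.59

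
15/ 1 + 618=633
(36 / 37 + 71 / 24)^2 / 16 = 12187081 / 12616704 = 0.97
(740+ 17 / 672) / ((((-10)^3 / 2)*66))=-497297 / 22176000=-0.02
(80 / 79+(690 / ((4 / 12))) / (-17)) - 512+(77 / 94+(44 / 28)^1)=-557046649 / 883694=-630.36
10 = 10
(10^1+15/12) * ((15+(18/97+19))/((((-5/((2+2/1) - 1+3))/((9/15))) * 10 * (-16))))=67149/38800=1.73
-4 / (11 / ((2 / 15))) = -8 / 165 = -0.05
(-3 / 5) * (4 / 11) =-12 / 55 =-0.22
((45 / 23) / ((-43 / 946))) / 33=-30 / 23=-1.30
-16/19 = -0.84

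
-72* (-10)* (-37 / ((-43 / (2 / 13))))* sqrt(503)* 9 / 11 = 479520* sqrt(503) / 6149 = 1748.99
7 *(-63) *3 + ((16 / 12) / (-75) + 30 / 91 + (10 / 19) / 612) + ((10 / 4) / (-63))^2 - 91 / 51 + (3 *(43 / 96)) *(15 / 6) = -35227849893079 / 26665329600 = -1321.11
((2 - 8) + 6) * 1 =0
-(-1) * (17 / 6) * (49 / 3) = 833 / 18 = 46.28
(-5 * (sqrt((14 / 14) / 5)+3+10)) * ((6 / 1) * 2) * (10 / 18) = -1300 / 3 - 20 * sqrt(5) / 3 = -448.24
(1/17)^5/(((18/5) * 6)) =5/153344556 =0.00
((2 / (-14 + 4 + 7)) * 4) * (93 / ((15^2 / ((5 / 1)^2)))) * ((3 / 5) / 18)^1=-124 / 135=-0.92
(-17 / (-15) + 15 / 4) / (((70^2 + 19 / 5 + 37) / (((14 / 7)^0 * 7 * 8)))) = 2051 / 37056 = 0.06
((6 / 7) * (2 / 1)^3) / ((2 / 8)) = 192 / 7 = 27.43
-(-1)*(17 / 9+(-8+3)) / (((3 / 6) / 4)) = -224 / 9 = -24.89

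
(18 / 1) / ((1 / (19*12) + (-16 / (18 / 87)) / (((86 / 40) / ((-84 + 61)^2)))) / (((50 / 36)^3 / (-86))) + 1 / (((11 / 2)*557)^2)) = 100302532171875 / 3403448431963410548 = 0.00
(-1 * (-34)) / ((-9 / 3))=-34 / 3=-11.33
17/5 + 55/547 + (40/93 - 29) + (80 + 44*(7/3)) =13361889/84785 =157.60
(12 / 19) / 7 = 12 / 133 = 0.09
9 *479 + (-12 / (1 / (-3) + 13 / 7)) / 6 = 68955 / 16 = 4309.69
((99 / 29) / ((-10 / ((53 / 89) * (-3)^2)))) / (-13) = 47223 / 335530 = 0.14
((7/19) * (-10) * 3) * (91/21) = -910/19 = -47.89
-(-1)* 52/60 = 13/15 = 0.87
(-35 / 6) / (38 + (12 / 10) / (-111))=-925 / 6024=-0.15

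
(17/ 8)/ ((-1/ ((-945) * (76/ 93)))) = 101745/ 62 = 1641.05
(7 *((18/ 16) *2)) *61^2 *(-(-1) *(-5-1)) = -351634.50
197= 197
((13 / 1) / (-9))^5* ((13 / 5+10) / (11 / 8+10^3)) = -0.08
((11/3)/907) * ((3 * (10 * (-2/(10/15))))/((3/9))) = -990/907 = -1.09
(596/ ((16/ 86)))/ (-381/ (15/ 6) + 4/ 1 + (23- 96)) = -32035/ 2214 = -14.47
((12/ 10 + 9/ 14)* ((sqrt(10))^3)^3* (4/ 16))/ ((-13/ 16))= -516000* sqrt(10)/ 91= -17931.16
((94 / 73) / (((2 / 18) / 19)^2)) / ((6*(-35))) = -458109 / 2555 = -179.30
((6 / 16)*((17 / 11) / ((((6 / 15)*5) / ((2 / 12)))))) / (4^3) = 17 / 22528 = 0.00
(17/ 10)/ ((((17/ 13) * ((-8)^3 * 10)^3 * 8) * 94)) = -13/ 1009317314560000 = -0.00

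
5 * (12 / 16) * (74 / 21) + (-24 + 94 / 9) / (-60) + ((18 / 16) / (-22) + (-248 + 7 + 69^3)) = 54599760631 / 166320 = 328281.39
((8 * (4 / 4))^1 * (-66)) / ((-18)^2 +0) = -44 / 27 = -1.63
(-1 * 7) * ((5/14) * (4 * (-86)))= 860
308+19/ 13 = 4023/ 13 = 309.46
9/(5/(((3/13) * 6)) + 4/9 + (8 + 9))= 162/379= 0.43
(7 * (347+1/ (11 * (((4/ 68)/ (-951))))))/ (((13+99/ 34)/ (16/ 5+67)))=-206338860/ 5951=-34672.97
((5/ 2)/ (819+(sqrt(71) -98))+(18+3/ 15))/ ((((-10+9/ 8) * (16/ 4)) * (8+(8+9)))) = -18923233/ 922591750+sqrt(71)/ 184518350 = -0.02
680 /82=8.29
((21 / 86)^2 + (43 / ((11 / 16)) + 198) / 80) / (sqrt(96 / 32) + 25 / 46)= -310284605 / 465600388 + 1427309183 *sqrt(3) / 1164000970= 1.46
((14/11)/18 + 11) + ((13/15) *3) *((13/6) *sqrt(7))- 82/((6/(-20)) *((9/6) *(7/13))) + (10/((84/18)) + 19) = 385.53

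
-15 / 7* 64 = -960 / 7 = -137.14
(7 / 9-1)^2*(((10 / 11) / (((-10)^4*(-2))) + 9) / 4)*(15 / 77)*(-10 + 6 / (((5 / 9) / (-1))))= -2573987 / 5717250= -0.45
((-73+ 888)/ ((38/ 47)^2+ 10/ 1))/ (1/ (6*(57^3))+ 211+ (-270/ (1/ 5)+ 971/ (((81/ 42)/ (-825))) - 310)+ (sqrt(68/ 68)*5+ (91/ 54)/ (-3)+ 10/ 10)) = -111136479885/ 605540531711906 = -0.00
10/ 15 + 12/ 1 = 38/ 3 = 12.67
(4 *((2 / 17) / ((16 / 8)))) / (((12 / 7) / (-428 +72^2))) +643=66085 / 51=1295.78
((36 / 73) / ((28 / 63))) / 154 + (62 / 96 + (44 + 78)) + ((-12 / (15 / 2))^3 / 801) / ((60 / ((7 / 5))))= 82835261826719 / 675363150000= 122.65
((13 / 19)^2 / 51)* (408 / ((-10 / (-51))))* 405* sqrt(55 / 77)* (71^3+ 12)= 999520021188* sqrt(35) / 2527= 2340023818.82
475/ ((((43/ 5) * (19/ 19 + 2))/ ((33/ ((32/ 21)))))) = 548625/ 1376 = 398.71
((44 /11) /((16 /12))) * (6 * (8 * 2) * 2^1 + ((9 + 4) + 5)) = 630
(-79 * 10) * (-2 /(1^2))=1580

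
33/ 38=0.87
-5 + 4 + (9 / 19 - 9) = -181 / 19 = -9.53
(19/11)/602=19/6622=0.00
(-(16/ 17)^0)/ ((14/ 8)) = -4/ 7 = -0.57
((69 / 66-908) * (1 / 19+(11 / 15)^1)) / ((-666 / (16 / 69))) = 662144 / 2667885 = 0.25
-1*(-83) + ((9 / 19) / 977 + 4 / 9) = 83.44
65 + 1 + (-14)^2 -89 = 173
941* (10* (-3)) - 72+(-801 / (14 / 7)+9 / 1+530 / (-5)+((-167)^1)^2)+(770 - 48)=-377 / 2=-188.50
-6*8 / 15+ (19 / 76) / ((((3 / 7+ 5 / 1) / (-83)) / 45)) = -133157 / 760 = -175.21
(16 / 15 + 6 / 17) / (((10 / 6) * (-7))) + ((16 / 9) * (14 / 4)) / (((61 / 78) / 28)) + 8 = 230.65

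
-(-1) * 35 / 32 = 1.09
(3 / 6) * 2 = 1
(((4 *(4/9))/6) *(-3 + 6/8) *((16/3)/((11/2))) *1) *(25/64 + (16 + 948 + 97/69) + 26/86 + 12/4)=-184020223/293733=-626.49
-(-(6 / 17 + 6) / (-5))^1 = -1.27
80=80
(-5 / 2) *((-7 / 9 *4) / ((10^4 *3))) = 7 / 27000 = 0.00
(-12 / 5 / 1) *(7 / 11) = -84 / 55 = -1.53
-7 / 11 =-0.64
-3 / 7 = -0.43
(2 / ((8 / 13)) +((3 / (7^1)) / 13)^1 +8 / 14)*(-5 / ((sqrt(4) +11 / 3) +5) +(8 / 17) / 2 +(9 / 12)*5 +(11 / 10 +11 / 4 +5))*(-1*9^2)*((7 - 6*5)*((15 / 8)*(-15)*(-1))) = 3956400926685 / 1584128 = 2497526.04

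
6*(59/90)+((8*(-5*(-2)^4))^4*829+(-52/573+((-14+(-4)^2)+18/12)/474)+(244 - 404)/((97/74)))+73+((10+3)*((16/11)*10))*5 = 44784661924860603869261/321999260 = 139083120640900.24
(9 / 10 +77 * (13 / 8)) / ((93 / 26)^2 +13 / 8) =851929 / 97475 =8.74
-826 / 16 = -413 / 8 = -51.62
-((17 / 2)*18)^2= -23409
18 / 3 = 6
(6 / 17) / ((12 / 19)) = 19 / 34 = 0.56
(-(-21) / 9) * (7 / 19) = 49 / 57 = 0.86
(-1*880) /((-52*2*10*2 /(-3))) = -33 /26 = -1.27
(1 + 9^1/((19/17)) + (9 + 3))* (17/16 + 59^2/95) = 286555/361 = 793.78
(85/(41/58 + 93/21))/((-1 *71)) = -6902/29607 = -0.23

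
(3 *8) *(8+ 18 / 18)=216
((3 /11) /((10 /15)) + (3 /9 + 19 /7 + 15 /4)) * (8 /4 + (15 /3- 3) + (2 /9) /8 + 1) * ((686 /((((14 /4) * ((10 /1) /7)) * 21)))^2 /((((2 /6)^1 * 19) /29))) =11988910213 /1692900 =7081.88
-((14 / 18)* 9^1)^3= -343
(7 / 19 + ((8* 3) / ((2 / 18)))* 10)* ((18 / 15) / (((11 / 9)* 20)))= 1108269 / 10450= 106.05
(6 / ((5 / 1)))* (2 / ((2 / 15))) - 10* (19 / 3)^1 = -136 / 3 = -45.33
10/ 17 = 0.59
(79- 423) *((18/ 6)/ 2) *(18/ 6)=-1548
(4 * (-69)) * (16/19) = -4416/19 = -232.42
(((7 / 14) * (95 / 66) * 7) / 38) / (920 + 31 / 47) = 1645 / 11423544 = 0.00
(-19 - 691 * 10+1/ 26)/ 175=-180153/ 4550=-39.59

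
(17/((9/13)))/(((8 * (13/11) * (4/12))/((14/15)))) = 1309/180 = 7.27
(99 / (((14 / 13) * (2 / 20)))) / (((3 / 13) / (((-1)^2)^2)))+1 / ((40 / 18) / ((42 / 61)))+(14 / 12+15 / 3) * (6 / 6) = 25556257 / 6405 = 3990.05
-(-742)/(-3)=-742/3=-247.33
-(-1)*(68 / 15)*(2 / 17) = 8 / 15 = 0.53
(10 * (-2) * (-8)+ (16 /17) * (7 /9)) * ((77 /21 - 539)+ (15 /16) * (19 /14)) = -551612393 /6426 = -85840.71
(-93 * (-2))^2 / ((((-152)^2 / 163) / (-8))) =-1409787 / 722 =-1952.61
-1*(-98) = 98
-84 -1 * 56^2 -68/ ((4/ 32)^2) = -7572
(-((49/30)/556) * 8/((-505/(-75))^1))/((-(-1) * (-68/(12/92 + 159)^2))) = 164096100/126252727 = 1.30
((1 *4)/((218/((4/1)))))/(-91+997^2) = 4/54168531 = 0.00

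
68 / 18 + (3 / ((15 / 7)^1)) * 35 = 475 / 9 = 52.78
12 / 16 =3 / 4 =0.75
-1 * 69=-69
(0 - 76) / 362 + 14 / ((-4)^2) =963 / 1448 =0.67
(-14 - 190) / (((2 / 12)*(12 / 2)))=-204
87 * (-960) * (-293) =24471360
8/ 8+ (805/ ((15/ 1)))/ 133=1.40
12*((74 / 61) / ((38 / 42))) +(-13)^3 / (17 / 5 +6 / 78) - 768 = -362461859 / 261934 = -1383.79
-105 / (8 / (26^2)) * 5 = -88725 / 2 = -44362.50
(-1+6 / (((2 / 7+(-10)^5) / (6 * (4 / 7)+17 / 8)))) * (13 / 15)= -0.87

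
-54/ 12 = -9/ 2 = -4.50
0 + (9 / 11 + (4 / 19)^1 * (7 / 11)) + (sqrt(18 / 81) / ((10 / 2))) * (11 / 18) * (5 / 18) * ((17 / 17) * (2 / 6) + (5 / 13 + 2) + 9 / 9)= 1595 * sqrt(2) / 37908 + 199 / 209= 1.01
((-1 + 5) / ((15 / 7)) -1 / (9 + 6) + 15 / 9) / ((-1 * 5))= -52 / 75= -0.69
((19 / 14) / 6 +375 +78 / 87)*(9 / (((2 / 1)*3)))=916235 / 1624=564.18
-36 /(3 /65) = -780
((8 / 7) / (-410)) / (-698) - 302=-151246128 / 500815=-302.00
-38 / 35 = -1.09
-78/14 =-5.57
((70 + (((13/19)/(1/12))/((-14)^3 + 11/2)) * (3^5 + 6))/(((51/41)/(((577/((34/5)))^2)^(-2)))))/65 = 0.00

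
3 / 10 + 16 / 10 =19 / 10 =1.90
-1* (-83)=83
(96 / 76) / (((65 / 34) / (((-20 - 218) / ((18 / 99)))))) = -1068144 / 1235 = -864.89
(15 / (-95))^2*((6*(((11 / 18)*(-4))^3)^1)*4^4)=-5451776 / 9747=-559.33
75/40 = 1.88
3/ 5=0.60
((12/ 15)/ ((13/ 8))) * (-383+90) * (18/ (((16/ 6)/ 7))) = -443016/ 65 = -6815.63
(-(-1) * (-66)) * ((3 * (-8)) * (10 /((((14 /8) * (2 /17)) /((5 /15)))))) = 25645.71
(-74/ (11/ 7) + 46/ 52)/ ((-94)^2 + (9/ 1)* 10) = -13215/ 2552836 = -0.01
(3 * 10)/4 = 15/2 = 7.50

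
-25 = -25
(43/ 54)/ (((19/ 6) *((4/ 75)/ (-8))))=-2150/ 57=-37.72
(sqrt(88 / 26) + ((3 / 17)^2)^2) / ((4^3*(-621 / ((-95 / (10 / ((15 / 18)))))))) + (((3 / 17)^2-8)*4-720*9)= -3202355712929 / 491771648 + 95*sqrt(143) / 3100032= -6511.88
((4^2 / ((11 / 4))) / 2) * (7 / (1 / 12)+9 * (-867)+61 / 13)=-3209152 / 143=-22441.62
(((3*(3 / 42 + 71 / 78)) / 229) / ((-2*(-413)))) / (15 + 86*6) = 134 / 4570055217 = 0.00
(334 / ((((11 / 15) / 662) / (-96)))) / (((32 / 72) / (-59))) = 42267005280 / 11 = 3842455025.45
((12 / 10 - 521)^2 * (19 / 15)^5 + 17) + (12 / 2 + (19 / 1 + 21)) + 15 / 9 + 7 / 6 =881082.77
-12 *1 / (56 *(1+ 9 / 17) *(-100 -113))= 0.00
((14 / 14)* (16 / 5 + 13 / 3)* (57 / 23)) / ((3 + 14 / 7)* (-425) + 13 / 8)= -17176 / 1953505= -0.01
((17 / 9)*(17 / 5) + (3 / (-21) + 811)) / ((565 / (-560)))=-4119088 / 5085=-810.05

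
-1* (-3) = 3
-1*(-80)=80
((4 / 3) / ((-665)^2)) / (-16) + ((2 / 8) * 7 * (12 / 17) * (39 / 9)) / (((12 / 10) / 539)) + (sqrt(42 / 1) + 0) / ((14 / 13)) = 13 * sqrt(42) / 14 + 72302313411 / 30071300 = 2410.38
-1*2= -2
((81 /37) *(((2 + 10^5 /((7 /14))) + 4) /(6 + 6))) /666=300009 /5476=54.79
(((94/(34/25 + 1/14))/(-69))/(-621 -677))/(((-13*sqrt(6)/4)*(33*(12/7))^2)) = -403025*sqrt(6)/34302557496636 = -0.00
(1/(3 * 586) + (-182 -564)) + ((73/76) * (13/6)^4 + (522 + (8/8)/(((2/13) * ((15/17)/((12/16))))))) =-28470670199/144296640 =-197.31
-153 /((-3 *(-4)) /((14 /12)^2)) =-833 /48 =-17.35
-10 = -10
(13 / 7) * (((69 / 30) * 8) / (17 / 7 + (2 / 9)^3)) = 871884 / 62245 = 14.01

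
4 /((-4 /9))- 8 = -17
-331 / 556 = -0.60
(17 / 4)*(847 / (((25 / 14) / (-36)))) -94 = -1816624 / 25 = -72664.96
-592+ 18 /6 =-589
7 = 7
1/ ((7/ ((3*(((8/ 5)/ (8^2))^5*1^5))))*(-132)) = -1/ 31539200000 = -0.00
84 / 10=42 / 5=8.40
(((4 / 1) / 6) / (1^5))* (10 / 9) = 20 / 27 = 0.74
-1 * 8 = -8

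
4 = 4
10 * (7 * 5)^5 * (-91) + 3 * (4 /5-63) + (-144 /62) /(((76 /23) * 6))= -140755999456132 /2945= -47794906436.72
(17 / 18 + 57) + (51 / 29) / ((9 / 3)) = 30553 / 522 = 58.53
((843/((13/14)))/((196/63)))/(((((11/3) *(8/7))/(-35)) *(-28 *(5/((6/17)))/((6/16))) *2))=1433943/1244672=1.15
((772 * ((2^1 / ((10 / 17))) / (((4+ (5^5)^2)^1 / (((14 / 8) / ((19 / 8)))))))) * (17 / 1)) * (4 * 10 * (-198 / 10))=-2473821504 / 927734755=-2.67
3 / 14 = 0.21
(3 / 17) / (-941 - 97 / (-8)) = -8 / 42109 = -0.00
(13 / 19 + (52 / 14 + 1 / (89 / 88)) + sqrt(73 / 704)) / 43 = sqrt(803) / 3784 + 1483 / 11837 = 0.13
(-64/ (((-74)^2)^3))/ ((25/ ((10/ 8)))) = -1/ 51314528180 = -0.00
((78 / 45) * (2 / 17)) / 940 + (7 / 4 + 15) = 4015027 / 239700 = 16.75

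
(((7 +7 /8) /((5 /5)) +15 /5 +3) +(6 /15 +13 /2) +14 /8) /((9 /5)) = 901 /72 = 12.51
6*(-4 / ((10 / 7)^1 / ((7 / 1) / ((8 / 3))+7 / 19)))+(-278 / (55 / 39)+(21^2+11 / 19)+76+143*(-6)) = -1228581 / 2090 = -587.84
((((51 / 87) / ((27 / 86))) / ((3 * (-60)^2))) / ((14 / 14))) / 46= 0.00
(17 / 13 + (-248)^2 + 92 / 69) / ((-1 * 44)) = -218069 / 156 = -1397.88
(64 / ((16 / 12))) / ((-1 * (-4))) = 12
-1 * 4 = -4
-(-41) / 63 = 41 / 63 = 0.65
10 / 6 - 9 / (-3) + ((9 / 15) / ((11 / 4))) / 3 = 782 / 165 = 4.74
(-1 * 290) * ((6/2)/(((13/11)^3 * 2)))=-578985/2197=-263.53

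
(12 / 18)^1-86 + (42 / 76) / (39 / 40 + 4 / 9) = -353452 / 4161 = -84.94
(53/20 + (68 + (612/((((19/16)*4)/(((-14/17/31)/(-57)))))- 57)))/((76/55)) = 33754413/3402064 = 9.92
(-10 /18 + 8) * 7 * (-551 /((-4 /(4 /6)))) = 258419 /54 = 4785.54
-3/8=-0.38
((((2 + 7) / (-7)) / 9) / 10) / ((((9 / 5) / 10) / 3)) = -5 / 21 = -0.24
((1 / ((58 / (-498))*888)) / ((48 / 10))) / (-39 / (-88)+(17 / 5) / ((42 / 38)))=-159775 / 279143096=-0.00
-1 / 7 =-0.14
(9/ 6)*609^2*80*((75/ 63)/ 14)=3784500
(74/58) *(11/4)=407/116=3.51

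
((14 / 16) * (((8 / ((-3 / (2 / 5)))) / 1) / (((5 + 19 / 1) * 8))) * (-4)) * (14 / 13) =49 / 2340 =0.02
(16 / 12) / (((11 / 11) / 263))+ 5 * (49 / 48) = 17077 / 48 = 355.77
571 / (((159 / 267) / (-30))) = -28765.47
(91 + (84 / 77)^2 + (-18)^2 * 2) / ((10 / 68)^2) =103534828 / 3025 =34226.39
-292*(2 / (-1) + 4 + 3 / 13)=-8468 / 13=-651.38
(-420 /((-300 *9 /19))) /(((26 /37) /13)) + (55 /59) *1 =295289 /5310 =55.61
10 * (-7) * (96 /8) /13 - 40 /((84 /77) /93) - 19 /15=-677797 /195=-3475.88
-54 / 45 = -6 / 5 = -1.20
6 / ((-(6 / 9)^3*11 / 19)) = -1539 / 44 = -34.98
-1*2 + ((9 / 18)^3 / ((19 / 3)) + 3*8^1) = 3347 / 152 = 22.02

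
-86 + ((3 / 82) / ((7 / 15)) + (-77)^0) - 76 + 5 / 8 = -368041 / 2296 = -160.30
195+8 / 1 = 203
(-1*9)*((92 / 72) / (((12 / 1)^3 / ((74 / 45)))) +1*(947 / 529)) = -663198659 / 41135040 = -16.12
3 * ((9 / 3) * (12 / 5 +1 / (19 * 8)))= 16461 / 760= 21.66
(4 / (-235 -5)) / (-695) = 1 / 41700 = 0.00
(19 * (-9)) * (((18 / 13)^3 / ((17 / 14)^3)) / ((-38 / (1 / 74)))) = 36006768 / 399372857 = 0.09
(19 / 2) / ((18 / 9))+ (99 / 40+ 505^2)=10201289 / 40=255032.22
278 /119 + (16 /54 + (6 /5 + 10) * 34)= 6159842 /16065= 383.43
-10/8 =-5/4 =-1.25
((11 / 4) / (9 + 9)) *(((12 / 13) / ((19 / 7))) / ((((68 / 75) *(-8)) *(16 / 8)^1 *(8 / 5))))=-9625 / 4299776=-0.00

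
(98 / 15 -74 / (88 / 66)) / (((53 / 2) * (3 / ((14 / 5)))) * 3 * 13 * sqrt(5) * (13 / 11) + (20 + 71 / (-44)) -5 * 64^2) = 0.00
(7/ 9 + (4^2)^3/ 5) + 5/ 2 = 74023/ 90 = 822.48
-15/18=-5/6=-0.83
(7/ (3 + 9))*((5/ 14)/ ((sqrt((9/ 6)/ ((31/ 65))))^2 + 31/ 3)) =155/ 10028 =0.02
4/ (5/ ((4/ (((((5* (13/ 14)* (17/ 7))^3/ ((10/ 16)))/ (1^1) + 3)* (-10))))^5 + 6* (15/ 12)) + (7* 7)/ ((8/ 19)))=33754662127266727590677585916296312322820376032/ 987675478286377477106509156053178914072327315181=0.03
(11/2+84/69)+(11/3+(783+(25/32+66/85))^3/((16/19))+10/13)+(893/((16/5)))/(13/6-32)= 29646982020779789946561181/51697812701184000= 573466854.24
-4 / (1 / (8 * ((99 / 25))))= -3168 / 25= -126.72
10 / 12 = 5 / 6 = 0.83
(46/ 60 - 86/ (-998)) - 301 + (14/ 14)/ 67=-300.13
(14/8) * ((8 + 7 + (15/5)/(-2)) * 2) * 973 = 183897/4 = 45974.25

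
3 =3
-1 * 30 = -30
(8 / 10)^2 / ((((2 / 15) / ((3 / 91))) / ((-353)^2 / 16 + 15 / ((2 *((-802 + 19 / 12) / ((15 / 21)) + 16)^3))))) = 1232.40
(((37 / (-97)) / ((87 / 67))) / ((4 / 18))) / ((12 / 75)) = -8.26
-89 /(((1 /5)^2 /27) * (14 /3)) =-180225 /14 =-12873.21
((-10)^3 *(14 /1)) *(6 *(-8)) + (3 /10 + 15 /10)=3360009 /5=672001.80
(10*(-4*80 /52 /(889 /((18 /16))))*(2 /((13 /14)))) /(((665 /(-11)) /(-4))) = -31680 /2854579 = -0.01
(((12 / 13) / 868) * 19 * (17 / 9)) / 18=323 / 152334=0.00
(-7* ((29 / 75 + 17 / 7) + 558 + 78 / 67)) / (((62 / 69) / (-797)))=181180176103 / 51925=3489266.75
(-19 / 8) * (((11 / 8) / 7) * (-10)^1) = 4.67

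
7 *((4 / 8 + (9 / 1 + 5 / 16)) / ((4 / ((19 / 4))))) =20881 / 256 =81.57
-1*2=-2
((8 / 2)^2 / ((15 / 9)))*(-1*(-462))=22176 / 5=4435.20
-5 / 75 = -1 / 15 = -0.07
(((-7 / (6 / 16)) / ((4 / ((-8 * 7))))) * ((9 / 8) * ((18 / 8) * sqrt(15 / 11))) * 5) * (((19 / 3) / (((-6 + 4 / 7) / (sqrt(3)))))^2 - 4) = 321.86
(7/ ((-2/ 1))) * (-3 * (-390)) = -4095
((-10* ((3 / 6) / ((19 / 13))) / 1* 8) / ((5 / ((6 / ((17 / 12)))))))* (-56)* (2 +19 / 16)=78624 / 19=4138.11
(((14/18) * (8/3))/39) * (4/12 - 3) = -448/3159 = -0.14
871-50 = 821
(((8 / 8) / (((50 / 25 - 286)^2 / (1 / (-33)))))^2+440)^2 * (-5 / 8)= -121000.00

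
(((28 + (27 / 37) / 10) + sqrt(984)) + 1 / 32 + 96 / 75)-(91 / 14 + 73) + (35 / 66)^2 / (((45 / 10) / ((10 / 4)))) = -14493743027 / 290109600 + 2 *sqrt(246) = -18.59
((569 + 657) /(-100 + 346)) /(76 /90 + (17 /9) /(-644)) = 1973860 /333289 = 5.92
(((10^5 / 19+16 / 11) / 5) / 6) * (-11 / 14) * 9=-825228 / 665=-1240.94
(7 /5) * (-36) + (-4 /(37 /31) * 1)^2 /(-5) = -360364 /6845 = -52.65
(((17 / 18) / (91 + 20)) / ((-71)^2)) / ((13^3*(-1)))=-17 / 22128003846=-0.00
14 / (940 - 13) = 0.02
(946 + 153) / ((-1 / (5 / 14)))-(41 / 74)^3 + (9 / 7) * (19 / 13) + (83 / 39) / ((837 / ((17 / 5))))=-390.78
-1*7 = -7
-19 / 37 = -0.51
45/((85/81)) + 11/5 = 3832/85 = 45.08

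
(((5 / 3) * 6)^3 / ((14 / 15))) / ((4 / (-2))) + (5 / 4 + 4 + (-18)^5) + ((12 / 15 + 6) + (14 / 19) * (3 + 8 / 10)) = -264612441 / 140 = -1890088.86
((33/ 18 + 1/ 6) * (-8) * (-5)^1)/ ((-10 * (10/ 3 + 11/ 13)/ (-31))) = 9672/ 163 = 59.34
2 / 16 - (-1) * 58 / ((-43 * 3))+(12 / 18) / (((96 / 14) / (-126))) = -12977 / 1032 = -12.57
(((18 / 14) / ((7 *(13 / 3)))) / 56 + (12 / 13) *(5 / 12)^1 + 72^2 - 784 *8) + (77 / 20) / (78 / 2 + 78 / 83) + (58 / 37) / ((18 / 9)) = -1828785637513 / 1682826600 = -1086.73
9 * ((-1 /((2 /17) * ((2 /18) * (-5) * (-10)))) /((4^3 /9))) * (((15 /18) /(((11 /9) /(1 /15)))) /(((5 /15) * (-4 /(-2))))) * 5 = -37179 /56320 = -0.66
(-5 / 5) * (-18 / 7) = 18 / 7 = 2.57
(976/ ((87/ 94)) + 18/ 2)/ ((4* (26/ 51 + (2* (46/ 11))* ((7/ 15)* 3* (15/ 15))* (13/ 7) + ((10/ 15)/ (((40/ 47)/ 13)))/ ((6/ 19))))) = 519076470/ 106404103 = 4.88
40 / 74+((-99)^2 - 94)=359179 / 37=9707.54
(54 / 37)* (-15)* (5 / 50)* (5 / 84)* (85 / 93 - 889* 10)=37200825 / 32116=1158.33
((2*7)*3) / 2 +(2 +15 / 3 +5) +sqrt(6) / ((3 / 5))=37.08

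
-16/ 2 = -8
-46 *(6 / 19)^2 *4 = -18.35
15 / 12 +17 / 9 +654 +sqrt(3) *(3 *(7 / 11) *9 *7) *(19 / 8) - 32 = 25137 *sqrt(3) / 88 +22505 / 36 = 1119.90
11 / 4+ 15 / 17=247 / 68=3.63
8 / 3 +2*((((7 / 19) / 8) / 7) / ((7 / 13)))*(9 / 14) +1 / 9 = 187253 / 67032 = 2.79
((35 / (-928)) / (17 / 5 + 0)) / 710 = -35 / 2240192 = -0.00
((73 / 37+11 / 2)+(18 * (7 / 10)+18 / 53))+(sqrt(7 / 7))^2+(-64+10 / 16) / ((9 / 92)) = -18426166 / 29415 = -626.42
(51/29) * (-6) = -306/29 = -10.55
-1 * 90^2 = -8100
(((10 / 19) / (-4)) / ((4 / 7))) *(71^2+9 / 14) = -352915 / 304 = -1160.90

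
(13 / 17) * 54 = 702 / 17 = 41.29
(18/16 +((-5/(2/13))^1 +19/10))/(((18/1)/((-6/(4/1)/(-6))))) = -0.41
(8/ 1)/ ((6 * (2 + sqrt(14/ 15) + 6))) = 80/ 473 - 2 * sqrt(210)/ 1419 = 0.15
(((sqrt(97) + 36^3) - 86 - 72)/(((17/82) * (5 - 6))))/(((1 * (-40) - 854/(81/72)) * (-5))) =-8578881/152830 - 369 * sqrt(97)/305660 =-56.15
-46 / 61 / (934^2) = -23 / 26606858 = -0.00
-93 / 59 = -1.58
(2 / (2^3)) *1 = 1 / 4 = 0.25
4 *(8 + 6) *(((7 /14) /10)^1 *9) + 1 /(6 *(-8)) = 6043 /240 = 25.18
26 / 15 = 1.73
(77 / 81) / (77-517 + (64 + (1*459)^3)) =77 / 7832878443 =0.00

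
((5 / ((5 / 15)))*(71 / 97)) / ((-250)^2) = 0.00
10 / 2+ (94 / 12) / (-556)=16633 / 3336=4.99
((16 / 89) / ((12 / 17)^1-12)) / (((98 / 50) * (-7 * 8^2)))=0.00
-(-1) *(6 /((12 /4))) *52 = 104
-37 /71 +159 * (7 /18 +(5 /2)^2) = 898913 /852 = 1055.06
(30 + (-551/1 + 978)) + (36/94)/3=457.13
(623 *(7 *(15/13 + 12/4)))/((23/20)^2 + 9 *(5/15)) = 13456800/3211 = 4190.84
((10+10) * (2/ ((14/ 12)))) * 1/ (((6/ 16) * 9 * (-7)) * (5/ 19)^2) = -46208/ 2205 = -20.96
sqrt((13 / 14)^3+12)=5 * sqrt(19670) / 196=3.58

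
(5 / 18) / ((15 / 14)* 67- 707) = -35 / 80037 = -0.00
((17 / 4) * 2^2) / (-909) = -17 / 909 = -0.02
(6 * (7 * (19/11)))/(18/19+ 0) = 2527/33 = 76.58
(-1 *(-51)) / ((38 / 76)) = 102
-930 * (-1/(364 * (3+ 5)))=465/1456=0.32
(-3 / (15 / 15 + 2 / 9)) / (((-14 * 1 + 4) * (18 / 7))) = 21 / 220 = 0.10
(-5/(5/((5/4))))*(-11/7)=55/28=1.96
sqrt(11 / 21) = sqrt(231) / 21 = 0.72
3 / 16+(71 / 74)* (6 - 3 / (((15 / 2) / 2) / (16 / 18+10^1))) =-64301 / 26640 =-2.41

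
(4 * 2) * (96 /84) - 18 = -62 /7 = -8.86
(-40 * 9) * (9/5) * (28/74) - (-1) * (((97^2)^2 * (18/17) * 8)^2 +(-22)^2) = 6013129851481027095556/10693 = 562342640183393537.41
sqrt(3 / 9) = sqrt(3) / 3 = 0.58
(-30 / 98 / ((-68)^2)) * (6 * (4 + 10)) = -45 / 8092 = -0.01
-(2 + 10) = -12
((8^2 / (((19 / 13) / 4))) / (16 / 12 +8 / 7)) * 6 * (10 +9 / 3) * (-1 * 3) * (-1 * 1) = 314496 / 19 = 16552.42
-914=-914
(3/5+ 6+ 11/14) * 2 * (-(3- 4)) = 517/35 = 14.77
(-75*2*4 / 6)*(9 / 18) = -50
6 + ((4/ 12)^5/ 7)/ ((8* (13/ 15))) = 353813/ 58968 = 6.00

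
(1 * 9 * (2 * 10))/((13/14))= 2520/13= 193.85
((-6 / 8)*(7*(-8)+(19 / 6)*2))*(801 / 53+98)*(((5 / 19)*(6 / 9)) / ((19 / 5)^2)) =111656875 / 2181162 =51.19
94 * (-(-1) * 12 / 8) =141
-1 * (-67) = 67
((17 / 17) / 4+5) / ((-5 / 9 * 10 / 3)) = -567 / 200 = -2.84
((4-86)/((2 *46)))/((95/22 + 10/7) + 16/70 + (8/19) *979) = -299915/140715357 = -0.00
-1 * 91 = -91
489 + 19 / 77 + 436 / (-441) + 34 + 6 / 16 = 20282345 / 38808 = 522.63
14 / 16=7 / 8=0.88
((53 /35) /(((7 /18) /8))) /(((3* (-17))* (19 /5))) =-2544 /15827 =-0.16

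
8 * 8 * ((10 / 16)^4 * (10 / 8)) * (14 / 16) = 21875 / 2048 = 10.68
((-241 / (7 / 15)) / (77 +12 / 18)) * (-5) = 54225 / 1631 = 33.25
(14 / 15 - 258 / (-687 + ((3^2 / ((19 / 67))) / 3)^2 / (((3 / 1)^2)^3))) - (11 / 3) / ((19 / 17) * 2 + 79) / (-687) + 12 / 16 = 1177025836463273 / 571641262507980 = 2.06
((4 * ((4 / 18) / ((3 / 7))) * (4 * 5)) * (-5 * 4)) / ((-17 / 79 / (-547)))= -967971200 / 459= -2108869.72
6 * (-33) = -198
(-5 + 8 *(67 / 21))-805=-16474 / 21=-784.48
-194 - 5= -199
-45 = -45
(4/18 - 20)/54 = -0.37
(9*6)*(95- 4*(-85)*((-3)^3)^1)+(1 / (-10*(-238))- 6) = -1167618479 / 2380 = -490596.00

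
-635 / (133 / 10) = -6350 / 133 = -47.74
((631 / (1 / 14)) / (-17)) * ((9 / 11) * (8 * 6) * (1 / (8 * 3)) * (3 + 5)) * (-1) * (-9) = -11448864 / 187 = -61223.87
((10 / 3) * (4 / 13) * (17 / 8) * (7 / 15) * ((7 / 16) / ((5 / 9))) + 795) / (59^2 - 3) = 827633 / 3617120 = 0.23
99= 99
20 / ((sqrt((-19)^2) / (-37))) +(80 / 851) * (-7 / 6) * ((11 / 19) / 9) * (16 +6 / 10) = -17054108 / 436563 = -39.06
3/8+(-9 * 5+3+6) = -285/8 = -35.62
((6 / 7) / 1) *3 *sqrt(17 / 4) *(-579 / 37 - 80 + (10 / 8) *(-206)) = -235197 *sqrt(17) / 518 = -1872.09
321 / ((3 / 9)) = 963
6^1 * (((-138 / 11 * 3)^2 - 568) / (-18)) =-102668 / 363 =-282.83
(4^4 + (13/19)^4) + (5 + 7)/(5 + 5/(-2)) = 170081389/651605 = 261.02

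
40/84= 10/21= 0.48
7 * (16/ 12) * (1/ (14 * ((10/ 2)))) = 2/ 15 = 0.13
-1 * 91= -91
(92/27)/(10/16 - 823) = -736/177633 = -0.00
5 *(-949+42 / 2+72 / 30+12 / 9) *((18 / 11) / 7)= -83184 / 77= -1080.31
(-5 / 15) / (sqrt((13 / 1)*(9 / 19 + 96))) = -0.01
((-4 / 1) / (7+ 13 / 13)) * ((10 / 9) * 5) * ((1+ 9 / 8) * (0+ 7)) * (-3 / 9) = 2975 / 216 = 13.77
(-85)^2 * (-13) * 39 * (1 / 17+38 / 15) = -9495265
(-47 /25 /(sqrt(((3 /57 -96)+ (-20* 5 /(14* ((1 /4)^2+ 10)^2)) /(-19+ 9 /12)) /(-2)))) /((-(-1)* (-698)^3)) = 7567* sqrt(52095931930826) /68426896956911575800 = 0.00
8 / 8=1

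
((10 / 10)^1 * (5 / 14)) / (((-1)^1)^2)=5 / 14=0.36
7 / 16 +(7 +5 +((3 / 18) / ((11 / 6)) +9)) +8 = 5197 / 176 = 29.53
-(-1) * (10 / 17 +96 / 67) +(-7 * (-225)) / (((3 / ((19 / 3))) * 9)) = 3807893 / 10251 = 371.47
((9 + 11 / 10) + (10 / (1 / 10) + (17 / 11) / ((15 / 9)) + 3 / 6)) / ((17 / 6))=36804 / 935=39.36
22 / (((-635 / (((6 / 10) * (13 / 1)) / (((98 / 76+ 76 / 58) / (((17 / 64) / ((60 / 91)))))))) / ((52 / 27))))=-1584606023 / 19648170000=-0.08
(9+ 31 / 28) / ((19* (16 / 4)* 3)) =283 / 6384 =0.04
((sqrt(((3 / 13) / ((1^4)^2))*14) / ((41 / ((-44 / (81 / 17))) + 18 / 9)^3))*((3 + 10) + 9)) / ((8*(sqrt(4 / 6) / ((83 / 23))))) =-286574032272*sqrt(91) / 1817438796875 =-1.50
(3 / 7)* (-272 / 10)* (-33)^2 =-444312 / 35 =-12694.63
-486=-486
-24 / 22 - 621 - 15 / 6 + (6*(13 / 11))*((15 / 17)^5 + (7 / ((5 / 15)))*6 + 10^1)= 10731893575 / 31236854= 343.57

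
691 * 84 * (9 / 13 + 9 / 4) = 2220183 / 13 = 170783.31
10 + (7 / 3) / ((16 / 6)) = 87 / 8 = 10.88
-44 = -44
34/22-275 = -3008/11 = -273.45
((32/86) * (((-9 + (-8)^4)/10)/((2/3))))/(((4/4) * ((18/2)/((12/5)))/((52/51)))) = 3400384/54825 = 62.02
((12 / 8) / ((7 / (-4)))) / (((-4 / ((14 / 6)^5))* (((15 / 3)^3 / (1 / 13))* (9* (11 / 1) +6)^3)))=7 / 888468750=0.00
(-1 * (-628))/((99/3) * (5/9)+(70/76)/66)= 1575024/46015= 34.23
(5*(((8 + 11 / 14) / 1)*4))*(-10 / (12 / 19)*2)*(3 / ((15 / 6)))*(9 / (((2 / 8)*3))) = -560880 / 7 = -80125.71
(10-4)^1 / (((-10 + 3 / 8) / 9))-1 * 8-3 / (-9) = -3067 / 231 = -13.28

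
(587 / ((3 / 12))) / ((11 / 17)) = 39916 / 11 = 3628.73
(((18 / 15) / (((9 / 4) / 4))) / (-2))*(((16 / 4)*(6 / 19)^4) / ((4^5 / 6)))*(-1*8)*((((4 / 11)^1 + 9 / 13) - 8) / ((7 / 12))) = -15443136 / 652256605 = -0.02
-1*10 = -10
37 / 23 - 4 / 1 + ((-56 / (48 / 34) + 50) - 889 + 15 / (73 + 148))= -13434218 / 15249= -880.99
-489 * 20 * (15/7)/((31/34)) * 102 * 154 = -11192623200/31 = -361052361.29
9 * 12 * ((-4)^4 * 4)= 110592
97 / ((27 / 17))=1649 / 27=61.07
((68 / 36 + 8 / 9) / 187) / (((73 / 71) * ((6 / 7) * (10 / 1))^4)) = 170471 / 63690105600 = 0.00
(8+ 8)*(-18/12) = -24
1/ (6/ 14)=7/ 3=2.33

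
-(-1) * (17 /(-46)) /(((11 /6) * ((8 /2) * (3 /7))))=-119 /1012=-0.12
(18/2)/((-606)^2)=1/40804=0.00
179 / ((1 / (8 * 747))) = 1069704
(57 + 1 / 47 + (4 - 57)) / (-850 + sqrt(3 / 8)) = -0.00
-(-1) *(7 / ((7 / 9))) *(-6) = -54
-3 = -3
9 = 9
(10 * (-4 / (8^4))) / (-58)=5 / 29696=0.00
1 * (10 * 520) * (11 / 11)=5200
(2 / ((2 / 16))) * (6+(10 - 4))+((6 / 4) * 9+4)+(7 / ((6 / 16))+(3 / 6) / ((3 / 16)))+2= 1397 / 6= 232.83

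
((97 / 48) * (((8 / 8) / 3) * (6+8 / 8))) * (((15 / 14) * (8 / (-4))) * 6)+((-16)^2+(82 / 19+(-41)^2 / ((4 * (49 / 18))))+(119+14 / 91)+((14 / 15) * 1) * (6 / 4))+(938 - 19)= 674680373 / 484120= 1393.62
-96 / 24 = -4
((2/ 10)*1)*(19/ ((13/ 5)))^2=1805/ 169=10.68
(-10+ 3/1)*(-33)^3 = 251559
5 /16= 0.31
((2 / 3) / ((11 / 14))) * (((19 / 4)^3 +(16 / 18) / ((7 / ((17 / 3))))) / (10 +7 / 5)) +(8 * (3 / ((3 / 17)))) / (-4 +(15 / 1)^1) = 16571867 / 812592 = 20.39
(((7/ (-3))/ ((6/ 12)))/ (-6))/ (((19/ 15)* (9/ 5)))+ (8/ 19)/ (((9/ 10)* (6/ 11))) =205/ 171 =1.20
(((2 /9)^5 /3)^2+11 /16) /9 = 345191672083 /4518872583696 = 0.08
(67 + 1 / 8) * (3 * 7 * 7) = 78939 / 8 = 9867.38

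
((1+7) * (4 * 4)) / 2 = 64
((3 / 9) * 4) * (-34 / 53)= -136 / 159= -0.86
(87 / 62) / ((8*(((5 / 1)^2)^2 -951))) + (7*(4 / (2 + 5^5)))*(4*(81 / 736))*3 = 131265321 / 11629338016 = 0.01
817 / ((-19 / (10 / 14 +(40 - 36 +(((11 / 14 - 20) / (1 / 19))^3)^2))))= -766485143163715677877435 / 7529536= -101797128423811995.57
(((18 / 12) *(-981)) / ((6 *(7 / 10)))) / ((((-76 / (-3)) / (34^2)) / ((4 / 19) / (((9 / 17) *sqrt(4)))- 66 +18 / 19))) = 2620095675 / 2527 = 1036840.39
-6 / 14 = -3 / 7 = -0.43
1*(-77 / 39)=-77 / 39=-1.97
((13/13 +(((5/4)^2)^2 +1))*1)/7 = 0.63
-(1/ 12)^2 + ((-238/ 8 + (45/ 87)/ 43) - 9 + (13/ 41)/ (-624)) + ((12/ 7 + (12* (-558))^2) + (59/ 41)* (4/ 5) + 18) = 1444180831811807/ 32210010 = 44836398.12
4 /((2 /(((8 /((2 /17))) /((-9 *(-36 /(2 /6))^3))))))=17 /1417176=0.00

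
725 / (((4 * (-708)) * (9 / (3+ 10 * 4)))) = -31175 / 25488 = -1.22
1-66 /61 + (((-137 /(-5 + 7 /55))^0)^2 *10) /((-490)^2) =-119989 /1464610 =-0.08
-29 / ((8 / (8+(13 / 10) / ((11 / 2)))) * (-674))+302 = 89574257 / 296560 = 302.04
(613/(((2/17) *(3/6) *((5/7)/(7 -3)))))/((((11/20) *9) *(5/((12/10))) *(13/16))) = 37348864/10725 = 3482.41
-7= -7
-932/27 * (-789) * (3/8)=61279/6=10213.17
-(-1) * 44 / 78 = 0.56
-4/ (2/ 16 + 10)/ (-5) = 32/ 405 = 0.08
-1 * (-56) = 56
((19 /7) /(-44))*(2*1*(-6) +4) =38 /77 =0.49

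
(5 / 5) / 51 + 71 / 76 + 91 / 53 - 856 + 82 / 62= -5425806493 / 6368268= -852.01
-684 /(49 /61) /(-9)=4636 /49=94.61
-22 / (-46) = 0.48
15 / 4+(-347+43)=-1201 / 4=-300.25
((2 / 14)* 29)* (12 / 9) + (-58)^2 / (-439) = -2.14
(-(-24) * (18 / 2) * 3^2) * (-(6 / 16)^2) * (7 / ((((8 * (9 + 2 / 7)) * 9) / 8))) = -11907 / 520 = -22.90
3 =3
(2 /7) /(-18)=-1 /63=-0.02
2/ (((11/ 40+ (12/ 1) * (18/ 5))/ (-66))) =-5280/ 1739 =-3.04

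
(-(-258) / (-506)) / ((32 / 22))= -129 / 368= -0.35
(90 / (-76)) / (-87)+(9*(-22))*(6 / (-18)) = 72747 / 1102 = 66.01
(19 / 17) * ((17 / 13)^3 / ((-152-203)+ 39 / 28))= -153748 / 21752497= -0.01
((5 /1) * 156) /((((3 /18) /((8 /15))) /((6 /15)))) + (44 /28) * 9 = 35439 /35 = 1012.54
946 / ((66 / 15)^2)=1075 / 22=48.86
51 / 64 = 0.80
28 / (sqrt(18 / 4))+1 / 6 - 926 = -5555 / 6+28 *sqrt(2) / 3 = -912.63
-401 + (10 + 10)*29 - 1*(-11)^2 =58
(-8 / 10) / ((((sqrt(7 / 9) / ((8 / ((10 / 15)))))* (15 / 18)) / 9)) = -7776* sqrt(7) / 175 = -117.56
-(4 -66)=62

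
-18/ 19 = -0.95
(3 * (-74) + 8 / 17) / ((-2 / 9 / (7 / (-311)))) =-118629 / 5287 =-22.44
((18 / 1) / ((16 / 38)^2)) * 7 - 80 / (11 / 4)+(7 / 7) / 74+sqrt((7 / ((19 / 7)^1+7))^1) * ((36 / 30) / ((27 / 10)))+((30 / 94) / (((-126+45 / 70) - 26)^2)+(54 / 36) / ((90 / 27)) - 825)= -142.53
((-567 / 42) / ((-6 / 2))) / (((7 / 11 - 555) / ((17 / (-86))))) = 1683 / 1048856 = 0.00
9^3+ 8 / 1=737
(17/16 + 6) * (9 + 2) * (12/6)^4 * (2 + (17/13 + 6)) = 150403/13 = 11569.46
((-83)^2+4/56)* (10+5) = 1446705/14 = 103336.07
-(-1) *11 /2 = 11 /2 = 5.50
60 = 60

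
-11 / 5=-2.20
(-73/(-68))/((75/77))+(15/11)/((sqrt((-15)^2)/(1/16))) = 1.11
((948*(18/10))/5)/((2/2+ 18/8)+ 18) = 34128/2125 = 16.06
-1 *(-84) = 84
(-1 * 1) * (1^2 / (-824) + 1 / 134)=-345 / 55208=-0.01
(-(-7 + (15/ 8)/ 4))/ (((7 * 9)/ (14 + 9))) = 4807/ 2016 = 2.38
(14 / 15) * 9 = 42 / 5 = 8.40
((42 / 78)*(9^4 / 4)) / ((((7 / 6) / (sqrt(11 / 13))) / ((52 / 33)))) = 13122*sqrt(143) / 143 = 1097.32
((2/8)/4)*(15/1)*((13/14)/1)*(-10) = -8.71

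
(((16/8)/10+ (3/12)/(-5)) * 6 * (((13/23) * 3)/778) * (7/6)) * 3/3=819/357880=0.00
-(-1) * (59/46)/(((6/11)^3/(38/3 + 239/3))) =21752533/29808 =729.75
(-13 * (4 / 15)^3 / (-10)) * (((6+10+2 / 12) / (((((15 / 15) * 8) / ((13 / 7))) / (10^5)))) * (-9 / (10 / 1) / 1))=-524576 / 63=-8326.60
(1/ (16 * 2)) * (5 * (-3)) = -0.47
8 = 8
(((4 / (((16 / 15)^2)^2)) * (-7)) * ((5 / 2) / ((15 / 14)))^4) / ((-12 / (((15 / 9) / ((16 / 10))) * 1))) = 262609375 / 4718592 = 55.65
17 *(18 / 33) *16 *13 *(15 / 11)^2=4773600 / 1331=3586.48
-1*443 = -443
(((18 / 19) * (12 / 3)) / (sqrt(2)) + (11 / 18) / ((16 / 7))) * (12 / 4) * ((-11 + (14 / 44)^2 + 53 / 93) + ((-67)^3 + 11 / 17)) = -2071372132899 * sqrt(2) / 1211573 - 1611067214477 / 6678144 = -2659062.39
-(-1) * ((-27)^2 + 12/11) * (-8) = -64248/11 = -5840.73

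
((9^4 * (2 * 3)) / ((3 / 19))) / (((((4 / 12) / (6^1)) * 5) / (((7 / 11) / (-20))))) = -7853517 / 275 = -28558.24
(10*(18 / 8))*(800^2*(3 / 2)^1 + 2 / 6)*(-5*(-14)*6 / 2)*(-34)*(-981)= 151293796532550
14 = 14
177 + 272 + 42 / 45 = 449.93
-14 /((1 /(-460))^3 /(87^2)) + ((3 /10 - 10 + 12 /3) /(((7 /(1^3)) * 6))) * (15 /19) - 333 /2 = 10314306575833.39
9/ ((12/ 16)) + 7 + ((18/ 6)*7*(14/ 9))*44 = 1456.33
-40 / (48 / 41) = -205 / 6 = -34.17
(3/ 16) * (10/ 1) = 15/ 8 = 1.88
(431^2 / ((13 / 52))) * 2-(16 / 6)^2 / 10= 66873928 / 45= 1486087.29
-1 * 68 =-68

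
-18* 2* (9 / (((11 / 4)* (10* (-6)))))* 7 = 756 / 55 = 13.75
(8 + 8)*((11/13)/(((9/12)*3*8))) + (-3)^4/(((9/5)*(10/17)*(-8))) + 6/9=-15245/1872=-8.14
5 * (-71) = -355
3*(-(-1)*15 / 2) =45 / 2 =22.50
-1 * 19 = -19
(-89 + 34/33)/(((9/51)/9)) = -49351/11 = -4486.45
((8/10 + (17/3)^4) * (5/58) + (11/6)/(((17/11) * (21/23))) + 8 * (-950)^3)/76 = -1917303103770043/21244356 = -90249998.81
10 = 10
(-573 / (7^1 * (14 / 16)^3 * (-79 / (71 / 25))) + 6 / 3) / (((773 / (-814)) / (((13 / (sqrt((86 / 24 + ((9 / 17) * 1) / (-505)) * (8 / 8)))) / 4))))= -160389500986 * sqrt(9504805485) / 1352759003768725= -11.56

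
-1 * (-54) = 54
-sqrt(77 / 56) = -sqrt(22) / 4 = -1.17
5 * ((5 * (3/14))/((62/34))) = 1275/434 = 2.94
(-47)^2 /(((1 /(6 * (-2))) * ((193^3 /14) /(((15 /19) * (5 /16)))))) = -0.01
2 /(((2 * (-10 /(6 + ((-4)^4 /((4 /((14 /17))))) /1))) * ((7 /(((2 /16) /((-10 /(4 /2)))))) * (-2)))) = -499 /47600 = -0.01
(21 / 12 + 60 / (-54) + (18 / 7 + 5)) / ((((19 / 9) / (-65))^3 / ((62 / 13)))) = -109749846375 / 96026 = -1142918.03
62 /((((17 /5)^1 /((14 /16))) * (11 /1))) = 1085 /748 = 1.45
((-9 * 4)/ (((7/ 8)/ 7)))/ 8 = -36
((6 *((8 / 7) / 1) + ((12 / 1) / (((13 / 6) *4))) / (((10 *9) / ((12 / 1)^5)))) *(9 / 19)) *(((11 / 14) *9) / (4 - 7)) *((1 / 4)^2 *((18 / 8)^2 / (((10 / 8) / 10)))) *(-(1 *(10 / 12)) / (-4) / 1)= -874544121 / 387296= -2258.08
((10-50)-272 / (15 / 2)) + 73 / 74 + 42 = -36941 / 1110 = -33.28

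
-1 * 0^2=0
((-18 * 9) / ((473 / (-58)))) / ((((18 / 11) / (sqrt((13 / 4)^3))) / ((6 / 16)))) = 10179 * sqrt(13) / 1376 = 26.67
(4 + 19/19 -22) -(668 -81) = -604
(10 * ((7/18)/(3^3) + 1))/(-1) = -2465/243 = -10.14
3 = 3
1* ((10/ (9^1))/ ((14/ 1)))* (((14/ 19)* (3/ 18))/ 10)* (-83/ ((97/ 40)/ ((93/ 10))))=-5146/ 16587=-0.31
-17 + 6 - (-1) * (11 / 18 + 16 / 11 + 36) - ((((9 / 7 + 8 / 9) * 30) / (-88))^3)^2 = 16740889929082907783 / 622345892187672576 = 26.90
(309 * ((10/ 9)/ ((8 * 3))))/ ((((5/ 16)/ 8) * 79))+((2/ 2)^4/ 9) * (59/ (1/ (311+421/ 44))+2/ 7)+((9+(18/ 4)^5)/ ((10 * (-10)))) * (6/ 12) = 2096.90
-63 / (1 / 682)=-42966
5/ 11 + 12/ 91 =587/ 1001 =0.59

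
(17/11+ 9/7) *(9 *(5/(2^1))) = 4905/77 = 63.70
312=312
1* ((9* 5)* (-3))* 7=-945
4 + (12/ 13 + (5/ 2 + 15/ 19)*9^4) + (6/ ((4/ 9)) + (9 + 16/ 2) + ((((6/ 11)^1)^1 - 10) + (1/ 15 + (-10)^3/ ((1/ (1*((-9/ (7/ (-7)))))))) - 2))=513768617/ 40755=12606.27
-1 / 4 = -0.25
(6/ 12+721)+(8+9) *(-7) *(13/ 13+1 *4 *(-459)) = 219086.50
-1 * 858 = -858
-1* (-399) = 399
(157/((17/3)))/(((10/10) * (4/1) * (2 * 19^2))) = 471/49096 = 0.01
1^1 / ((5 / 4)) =4 / 5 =0.80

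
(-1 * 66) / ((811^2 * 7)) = -0.00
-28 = -28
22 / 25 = 0.88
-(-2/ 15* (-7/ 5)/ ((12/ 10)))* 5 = -7/ 9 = -0.78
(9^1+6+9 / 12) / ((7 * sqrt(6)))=3 * sqrt(6) / 8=0.92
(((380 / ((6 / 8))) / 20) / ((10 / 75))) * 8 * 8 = 12160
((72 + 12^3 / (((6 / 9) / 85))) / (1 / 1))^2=48572633664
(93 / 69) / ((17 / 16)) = 496 / 391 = 1.27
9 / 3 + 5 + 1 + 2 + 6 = 17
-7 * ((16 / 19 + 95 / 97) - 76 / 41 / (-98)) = -6814247 / 528941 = -12.88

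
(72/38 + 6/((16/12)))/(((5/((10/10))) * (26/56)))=3402/1235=2.75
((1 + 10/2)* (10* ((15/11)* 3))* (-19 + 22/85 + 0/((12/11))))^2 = 739978448400/34969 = 21160983.97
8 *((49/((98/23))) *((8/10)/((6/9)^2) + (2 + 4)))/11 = 3588/55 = 65.24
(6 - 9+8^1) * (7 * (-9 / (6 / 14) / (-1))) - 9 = 726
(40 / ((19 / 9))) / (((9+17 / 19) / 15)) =1350 / 47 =28.72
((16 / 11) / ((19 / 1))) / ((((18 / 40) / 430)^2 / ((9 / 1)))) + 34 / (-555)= 218921578682 / 347985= 629112.11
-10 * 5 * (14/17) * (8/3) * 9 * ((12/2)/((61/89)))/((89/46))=-4636800/1037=-4471.36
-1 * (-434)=434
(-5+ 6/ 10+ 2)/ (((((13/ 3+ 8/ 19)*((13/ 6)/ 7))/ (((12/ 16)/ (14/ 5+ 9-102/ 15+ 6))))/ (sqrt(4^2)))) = -86184/ 193765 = -0.44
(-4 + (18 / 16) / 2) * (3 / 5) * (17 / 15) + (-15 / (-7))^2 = 8837 / 3920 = 2.25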